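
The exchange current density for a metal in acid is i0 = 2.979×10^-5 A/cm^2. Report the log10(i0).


i0 = 2.979×10^-5 A/cm^2
log10(i0) = -4.526

-4.526


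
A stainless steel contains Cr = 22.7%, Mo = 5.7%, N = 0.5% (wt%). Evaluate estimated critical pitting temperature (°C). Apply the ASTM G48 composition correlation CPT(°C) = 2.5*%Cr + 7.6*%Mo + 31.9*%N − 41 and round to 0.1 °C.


Apply the ASTM G48 empirical CPT estimate: CPT(°C) = 2.5*%Cr + 7.6*%Mo + 31.9*%N − 41
2.5*22.7 = 56.75; 7.6*5.7 = 43.32; 31.9*0.5 = 15.95
CPT = 56.75 + 43.32 + 15.95 − 41 = 75.02 °C
Rounded to 0.1 °C: CPT ≈ 75.0 °C

75.0 °C


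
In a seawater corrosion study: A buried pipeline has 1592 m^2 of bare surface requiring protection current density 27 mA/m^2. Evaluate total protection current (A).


I = area * current density, then convert mA → A (÷1000)
I = 1592 * 27 / 1000 = 42.98 A

42.98 A


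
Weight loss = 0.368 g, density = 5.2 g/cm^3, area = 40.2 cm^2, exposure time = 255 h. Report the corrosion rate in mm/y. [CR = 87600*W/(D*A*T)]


Apply the mm/y weight-loss relation: CR = 87600 * W / (D * A * T)
Numerator: 87600 * 0.368 = 32236.8
Denominator: 5.2 * 40.2 * 255 = 53305.2
CR = 32236.8 / 53305.2 = 0.60476 mm/y

0.60476 mm/y


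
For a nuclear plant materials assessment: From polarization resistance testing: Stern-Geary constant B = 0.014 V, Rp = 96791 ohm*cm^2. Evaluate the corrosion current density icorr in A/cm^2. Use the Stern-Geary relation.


Apply the Stern-Geary relation: icorr = B / Rp
icorr = 0.014 / 96791 = 1.446×10^-7 A/cm^2

1.446×10^-7 A/cm^2


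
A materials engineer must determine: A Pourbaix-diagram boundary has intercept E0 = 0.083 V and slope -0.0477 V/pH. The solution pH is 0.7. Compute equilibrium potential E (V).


Apply the Pourbaix line equation: E = E0 + slope*pH
E = 0.083 + (-0.0477)*0.7 = 0.083 + (-0.03339) = 0.04961 V
Rounded to 4 decimal places: E = 0.0496 V

0.0496 V


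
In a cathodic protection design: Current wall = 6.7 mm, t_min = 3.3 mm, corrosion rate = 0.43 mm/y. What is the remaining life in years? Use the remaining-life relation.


Apply the remaining-life relation: RL = (t_current − t_min) / CR
RL = (6.7 − 3.3) / 0.43 = 3.4 / 0.43 = 7.9 years

7.9 years


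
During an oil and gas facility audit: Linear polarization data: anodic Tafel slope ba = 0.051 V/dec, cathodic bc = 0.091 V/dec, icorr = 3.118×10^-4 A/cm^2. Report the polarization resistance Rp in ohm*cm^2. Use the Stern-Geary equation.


Apply the Stern-Geary equation: Rp = ba*bc / (2.303*icorr*(ba+bc))
ba*bc = 0.051*0.091 = 0.004641
ba+bc = 0.142; 2.303*icorr*(ba+bc) = 2.303*3.118×10^-4*0.142 = 1.0196671×10^-4
Rp = 0.004641 / 1.0196671×10^-4 = 45.5 ohm*cm^2

45.5 ohm*cm^2


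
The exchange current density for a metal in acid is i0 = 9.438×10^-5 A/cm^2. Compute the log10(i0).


i0 = 9.438×10^-5 A/cm^2
log10(i0) = -4.025

-4.025


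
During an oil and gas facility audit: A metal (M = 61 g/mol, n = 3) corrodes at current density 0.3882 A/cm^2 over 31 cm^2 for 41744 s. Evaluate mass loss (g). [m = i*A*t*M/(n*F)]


Apply Faraday's law: m = i*A*t*M / (n*F)
Total charge passed Q = i*A*t = 0.3882*31*41744 = 502355.6448 C
m = Q*M/(n*F) = 502355.6448*61/(3*96485) = 105.867 g

105.867 g


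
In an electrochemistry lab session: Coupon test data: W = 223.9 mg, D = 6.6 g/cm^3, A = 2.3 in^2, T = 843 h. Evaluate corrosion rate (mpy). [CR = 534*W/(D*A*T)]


Apply the mpy weight-loss relation: CR = 534 * W / (D * A * T)
Numerator: 534 * 223.9 = 119562.6
Denominator: 6.6 * 2.3 * 843 = 12796.74
CR = 119562.6 / 12796.74 = 9.343 mpy

9.343 mpy


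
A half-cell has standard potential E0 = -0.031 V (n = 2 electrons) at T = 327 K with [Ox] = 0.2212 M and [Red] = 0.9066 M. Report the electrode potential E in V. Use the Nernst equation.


Apply the Nernst equation: E = E0 + (RT/nF)*ln([Ox]/[Red])
Step 1: RT/nF = 8.314*327/(2*96485) = 0.0140886 V
Step 2: [Ox]/[Red] = 0.2212/0.9066 = 0.243989
Step 3: ln(0.243989) = -1.410632
Step 4: correction = 0.0140886 * -1.410632 = -0.0199 V
E = -0.031 + -0.0199 = -0.0509 V

-0.0509 V


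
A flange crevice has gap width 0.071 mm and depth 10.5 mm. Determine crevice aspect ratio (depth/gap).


Aspect ratio = depth / gap
Ratio = 10.5 / 0.071 = 147.9

147.9


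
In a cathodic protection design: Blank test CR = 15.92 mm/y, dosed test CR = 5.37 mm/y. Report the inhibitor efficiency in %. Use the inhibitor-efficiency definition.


Apply the inhibitor-efficiency definition: IE = (CR_blank − CR_inh)/CR_blank × 100
IE = (15.92 − 5.37) / 15.92 × 100
IE = 10.55 / 15.92 × 100 = 66.3 %

66.3 %


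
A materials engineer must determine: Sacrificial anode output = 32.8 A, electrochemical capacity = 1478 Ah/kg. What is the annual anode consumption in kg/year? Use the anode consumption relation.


Annual consumption = current * hours per year / capacity
Rate = 32.8 * 8760 / 1478 = 194.4 kg/year

194.4 kg/year


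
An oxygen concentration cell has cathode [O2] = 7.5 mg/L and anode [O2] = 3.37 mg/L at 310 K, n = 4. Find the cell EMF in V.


Apply the Nernst concentration-cell relation: E = (RT/nF)*ln(C_cathode/C_anode)
RT/nF = 8.314*310/(4*96485) = 0.00667808 V
ln(7.5/3.37) = 0.79999
E = 0.00667808 * 0.79999 = 0.00534 V

0.00534 V


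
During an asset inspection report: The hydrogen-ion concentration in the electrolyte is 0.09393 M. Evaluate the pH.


pH = −log10[H+]
pH = −log10(0.09393) = 1.03

1.03


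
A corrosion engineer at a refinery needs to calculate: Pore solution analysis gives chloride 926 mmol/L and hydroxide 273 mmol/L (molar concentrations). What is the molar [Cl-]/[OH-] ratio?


Threshold parameter = [Cl-] / [OH-] (molar basis; both in mmol/L, so units cancel)
Ratio = 926 / 273 = 3.39

3.39


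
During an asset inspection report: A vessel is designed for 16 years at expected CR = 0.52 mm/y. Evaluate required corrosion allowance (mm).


Corrosion allowance = CR × design life
CA = 0.52 * 16 = 8.32 mm

8.32 mm


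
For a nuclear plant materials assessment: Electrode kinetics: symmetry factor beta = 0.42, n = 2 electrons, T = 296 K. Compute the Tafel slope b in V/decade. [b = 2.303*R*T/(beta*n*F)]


Apply the Tafel slope relation: b = 2.303*R*T/(beta*n*F)
Numerator: 2.303 * 8.314 * 296 = 5667.55
Denominator: 0.42 * 2 * 96485 = 81047.4
b = 5667.55 / 81047.4 = 0.0699 V/decade

0.0699 V/decade


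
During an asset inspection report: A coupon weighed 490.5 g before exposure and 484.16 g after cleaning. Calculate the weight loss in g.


Weight loss = initial − final
WL = 490.5 − 484.16 = 6.34 g

6.34 g


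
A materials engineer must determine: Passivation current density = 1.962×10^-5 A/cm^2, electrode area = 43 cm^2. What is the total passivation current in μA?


I = i_pass * A, then convert A → μA (×10^6)
I = 1.962×10^-5 * 43 * 10^6 = 843.66 μA

843.66 μA


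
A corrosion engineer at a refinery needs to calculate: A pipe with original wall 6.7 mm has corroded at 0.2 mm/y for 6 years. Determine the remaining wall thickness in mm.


Remaining wall = original − CR × time
t = 6.7 − 0.2*6 = 6.7 − 1.2 = 5.5 mm

5.5 mm


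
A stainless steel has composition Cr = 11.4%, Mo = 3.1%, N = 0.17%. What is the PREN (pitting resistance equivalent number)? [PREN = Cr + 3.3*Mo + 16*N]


Apply the PREN formula: PREN = Cr + 3.3*Mo + 16*N
PREN = 11.4 + 3.3*3.1 + 16*0.17
PREN = 11.4 + 10.23 + 2.72 = 24.35

24.35


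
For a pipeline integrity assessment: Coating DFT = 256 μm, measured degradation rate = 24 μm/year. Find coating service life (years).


Service life = thickness / degradation rate
Life = 256 / 24 = 10.7 years

10.7 years


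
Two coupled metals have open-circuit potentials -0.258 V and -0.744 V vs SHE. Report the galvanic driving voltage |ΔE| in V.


Driving voltage is the absolute potential difference.
|ΔE| = |-0.258 − (-0.744)| = 0.486 V

0.486 V


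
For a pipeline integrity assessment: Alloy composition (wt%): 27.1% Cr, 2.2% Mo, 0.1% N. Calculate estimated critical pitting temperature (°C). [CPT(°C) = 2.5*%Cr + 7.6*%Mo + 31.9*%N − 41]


Apply the ASTM G48 empirical CPT estimate: CPT(°C) = 2.5*%Cr + 7.6*%Mo + 31.9*%N − 41
2.5*27.1 = 67.75; 7.6*2.2 = 16.72; 31.9*0.1 = 3.19
CPT = 67.75 + 16.72 + 3.19 − 41 = 46.66 °C
Rounded to 0.1 °C: CPT ≈ 46.7 °C

46.7 °C


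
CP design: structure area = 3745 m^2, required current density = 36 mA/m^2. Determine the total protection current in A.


I = area * current density, then convert mA → A (÷1000)
I = 3745 * 36 / 1000 = 134.82 A

134.82 A


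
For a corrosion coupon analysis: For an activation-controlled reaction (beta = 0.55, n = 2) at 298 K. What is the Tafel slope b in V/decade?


Apply the Tafel slope relation: b = 2.303*R*T/(beta*n*F)
Numerator: 2.303 * 8.314 * 298 = 5705.85
Denominator: 0.55 * 2 * 96485 = 106133.5
b = 5705.85 / 106133.5 = 0.054 V/decade

0.054 V/decade


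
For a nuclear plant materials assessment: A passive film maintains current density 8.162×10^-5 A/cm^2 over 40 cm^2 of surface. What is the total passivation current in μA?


I = i_pass * A, then convert A → μA (×10^6)
I = 8.162×10^-5 * 40 * 10^6 = 3264.8 μA

3264.8 μA


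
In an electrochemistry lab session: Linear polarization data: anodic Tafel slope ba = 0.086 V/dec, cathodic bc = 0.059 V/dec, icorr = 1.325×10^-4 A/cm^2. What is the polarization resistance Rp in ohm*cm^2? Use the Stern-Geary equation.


Apply the Stern-Geary equation: Rp = ba*bc / (2.303*icorr*(ba+bc))
ba*bc = 0.086*0.059 = 0.005074
ba+bc = 0.145; 2.303*icorr*(ba+bc) = 2.303*1.325×10^-4*0.145 = 4.4246387×10^-5
Rp = 0.005074 / 4.4246387×10^-5 = 114.7 ohm*cm^2

114.7 ohm*cm^2


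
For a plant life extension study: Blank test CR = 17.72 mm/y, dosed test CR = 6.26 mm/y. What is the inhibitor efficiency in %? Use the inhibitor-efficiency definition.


Apply the inhibitor-efficiency definition: IE = (CR_blank − CR_inh)/CR_blank × 100
IE = (17.72 − 6.26) / 17.72 × 100
IE = 11.46 / 17.72 × 100 = 64.7 %

64.7 %


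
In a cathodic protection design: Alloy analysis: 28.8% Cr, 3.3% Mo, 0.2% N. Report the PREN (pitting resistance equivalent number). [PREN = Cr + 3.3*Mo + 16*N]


Apply the PREN formula: PREN = Cr + 3.3*Mo + 16*N
PREN = 28.8 + 3.3*3.3 + 16*0.2
PREN = 28.8 + 10.89 + 3.2 = 42.89

42.89


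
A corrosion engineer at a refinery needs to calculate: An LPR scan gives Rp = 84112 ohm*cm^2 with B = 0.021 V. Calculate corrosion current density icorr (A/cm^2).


Apply the Stern-Geary relation: icorr = B / Rp
icorr = 0.021 / 84112 = 2.497×10^-7 A/cm^2

2.497×10^-7 A/cm^2


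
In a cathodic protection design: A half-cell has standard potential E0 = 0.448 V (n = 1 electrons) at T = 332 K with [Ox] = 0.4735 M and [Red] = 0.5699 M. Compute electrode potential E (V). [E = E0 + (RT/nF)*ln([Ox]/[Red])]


Apply the Nernst equation: E = E0 + (RT/nF)*ln([Ox]/[Red])
Step 1: RT/nF = 8.314*332/(1*96485) = 0.02860805 V
Step 2: [Ox]/[Red] = 0.4735/0.5699 = 0.830848
Step 3: ln(0.830848) = -0.185308
Step 4: correction = 0.02860805 * -0.185308 = -0.0053 V
E = 0.448 + -0.0053 = 0.4427 V

0.4427 V


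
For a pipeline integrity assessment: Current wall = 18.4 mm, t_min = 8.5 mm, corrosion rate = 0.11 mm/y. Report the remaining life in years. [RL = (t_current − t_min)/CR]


Apply the remaining-life relation: RL = (t_current − t_min) / CR
RL = (18.4 − 8.5) / 0.11 = 9.9 / 0.11 = 90.0 years

90.0 years


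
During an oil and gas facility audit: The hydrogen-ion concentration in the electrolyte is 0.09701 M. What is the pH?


pH = −log10[H+]
pH = −log10(0.09701) = 1.01

1.01


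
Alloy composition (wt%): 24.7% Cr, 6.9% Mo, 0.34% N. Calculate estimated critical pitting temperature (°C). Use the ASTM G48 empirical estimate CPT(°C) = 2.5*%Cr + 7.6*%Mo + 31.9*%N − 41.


Apply the ASTM G48 empirical CPT estimate: CPT(°C) = 2.5*%Cr + 7.6*%Mo + 31.9*%N − 41
2.5*24.7 = 61.75; 7.6*6.9 = 52.44; 31.9*0.34 = 10.846
CPT = 61.75 + 52.44 + 10.846 − 41 = 84.036 °C
Rounded to 0.1 °C: CPT ≈ 84.0 °C

84.0 °C


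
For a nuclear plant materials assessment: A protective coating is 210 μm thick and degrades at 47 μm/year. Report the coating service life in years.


Service life = thickness / degradation rate
Life = 210 / 47 = 4.5 years

4.5 years


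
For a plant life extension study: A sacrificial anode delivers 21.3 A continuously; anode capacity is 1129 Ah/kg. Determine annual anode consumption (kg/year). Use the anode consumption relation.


Annual consumption = current * hours per year / capacity
Rate = 21.3 * 8760 / 1129 = 165.3 kg/year

165.3 kg/year


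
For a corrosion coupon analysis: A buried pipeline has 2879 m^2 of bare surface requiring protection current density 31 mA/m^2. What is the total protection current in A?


I = area * current density, then convert mA → A (÷1000)
I = 2879 * 31 / 1000 = 89.25 A

89.25 A


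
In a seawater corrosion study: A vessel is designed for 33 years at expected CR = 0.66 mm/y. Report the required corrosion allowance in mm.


Corrosion allowance = CR × design life
CA = 0.66 * 33 = 21.78 mm

21.78 mm


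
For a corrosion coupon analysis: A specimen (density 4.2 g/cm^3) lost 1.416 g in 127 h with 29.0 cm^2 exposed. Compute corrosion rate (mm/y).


Apply the mm/y weight-loss relation: CR = 87600 * W / (D * A * T)
Numerator: 87600 * 1.416 = 124041.6
Denominator: 4.2 * 29.0 * 127 = 15468.6
CR = 124041.6 / 15468.6 = 8.0189 mm/y

8.0189 mm/y


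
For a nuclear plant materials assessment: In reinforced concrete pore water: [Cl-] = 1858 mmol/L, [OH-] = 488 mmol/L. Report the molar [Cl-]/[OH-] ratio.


Threshold parameter = [Cl-] / [OH-] (molar basis; both in mmol/L, so units cancel)
Ratio = 1858 / 488 = 3.81

3.81


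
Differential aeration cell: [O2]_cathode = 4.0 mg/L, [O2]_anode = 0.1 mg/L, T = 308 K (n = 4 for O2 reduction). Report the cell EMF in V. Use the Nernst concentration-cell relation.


Apply the Nernst concentration-cell relation: E = (RT/nF)*ln(C_cathode/C_anode)
RT/nF = 8.314*308/(4*96485) = 0.006635 V
ln(4.0/0.1) = 3.68888
E = 0.006635 * 3.68888 = 0.02448 V

0.02448 V


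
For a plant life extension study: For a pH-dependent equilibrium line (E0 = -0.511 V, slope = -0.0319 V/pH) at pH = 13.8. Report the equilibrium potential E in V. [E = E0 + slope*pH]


Apply the Pourbaix line equation: E = E0 + slope*pH
E = -0.511 + (-0.0319)*13.8 = -0.511 + (-0.44022) = -0.95122 V
Rounded to 3 decimal places: E = -0.951 V

-0.951 V


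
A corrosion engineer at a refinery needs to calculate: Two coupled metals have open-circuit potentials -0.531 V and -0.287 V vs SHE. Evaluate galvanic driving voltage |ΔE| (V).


Driving voltage is the absolute potential difference.
|ΔE| = |-0.531 − (-0.287)| = 0.244 V

0.244 V


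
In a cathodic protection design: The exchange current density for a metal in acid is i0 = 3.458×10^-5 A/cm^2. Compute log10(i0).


i0 = 3.458×10^-5 A/cm^2
log10(i0) = -4.461

-4.461


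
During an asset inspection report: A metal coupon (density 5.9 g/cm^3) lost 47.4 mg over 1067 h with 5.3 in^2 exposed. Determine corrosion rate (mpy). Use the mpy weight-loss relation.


Apply the mpy weight-loss relation: CR = 534 * W / (D * A * T)
Numerator: 534 * 47.4 = 25311.6
Denominator: 5.9 * 5.3 * 1067 = 33365.09
CR = 25311.6 / 33365.09 = 0.759 mpy

0.759 mpy


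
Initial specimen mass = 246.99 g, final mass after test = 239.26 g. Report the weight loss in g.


Weight loss = initial − final
WL = 246.99 − 239.26 = 7.73 g

7.73 g


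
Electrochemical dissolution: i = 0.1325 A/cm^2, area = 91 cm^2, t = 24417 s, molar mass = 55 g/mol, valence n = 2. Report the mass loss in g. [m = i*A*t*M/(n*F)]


Apply Faraday's law: m = i*A*t*M / (n*F)
Total charge passed Q = i*A*t = 0.1325*91*24417 = 294407.9775 C
m = Q*M/(n*F) = 294407.9775*55/(2*96485) = 83.9117 g

83.9117 g


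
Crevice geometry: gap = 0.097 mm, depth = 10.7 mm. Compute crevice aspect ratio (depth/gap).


Aspect ratio = depth / gap
Ratio = 10.7 / 0.097 = 110.3

110.3


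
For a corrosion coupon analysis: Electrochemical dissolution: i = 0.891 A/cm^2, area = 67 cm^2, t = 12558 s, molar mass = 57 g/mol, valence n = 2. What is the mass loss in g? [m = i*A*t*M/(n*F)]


Apply Faraday's law: m = i*A*t*M / (n*F)
Total charge passed Q = i*A*t = 0.891*67*12558 = 749674.926 C
m = Q*M/(n*F) = 749674.926*57/(2*96485) = 221.441 g

221.441 g


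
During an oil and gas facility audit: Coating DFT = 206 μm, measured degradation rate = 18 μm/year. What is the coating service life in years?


Service life = thickness / degradation rate
Life = 206 / 18 = 11.4 years

11.4 years


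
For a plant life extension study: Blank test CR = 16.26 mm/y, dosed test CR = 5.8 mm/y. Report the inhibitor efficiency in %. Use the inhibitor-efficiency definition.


Apply the inhibitor-efficiency definition: IE = (CR_blank − CR_inh)/CR_blank × 100
IE = (16.26 − 5.8) / 16.26 × 100
IE = 10.46 / 16.26 × 100 = 64.3 %

64.3 %


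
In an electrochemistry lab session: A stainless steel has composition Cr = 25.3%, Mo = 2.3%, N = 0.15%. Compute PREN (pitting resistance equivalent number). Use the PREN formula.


Apply the PREN formula: PREN = Cr + 3.3*Mo + 16*N
PREN = 25.3 + 3.3*2.3 + 16*0.15
PREN = 25.3 + 7.59 + 2.4 = 35.29

35.29


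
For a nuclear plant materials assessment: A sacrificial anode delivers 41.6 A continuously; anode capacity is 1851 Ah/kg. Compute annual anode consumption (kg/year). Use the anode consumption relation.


Annual consumption = current * hours per year / capacity
Rate = 41.6 * 8760 / 1851 = 196.9 kg/year

196.9 kg/year


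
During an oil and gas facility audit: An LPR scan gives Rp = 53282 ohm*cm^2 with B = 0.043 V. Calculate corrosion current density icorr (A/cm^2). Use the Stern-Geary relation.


Apply the Stern-Geary relation: icorr = B / Rp
icorr = 0.043 / 53282 = 8.07×10^-7 A/cm^2

8.07×10^-7 A/cm^2


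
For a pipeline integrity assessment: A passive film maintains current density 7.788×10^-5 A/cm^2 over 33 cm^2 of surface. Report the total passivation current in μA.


I = i_pass * A, then convert A → μA (×10^6)
I = 7.788×10^-5 * 33 * 10^6 = 2570.04 μA

2570.04 μA


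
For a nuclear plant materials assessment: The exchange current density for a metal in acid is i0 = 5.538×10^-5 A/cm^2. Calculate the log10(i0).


i0 = 5.538×10^-5 A/cm^2
log10(i0) = -4.257

-4.257


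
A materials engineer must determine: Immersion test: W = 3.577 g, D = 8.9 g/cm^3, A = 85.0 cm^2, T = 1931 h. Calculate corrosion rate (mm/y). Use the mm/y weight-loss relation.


Apply the mm/y weight-loss relation: CR = 87600 * W / (D * A * T)
Numerator: 87600 * 3.577 = 313345.2
Denominator: 8.9 * 85.0 * 1931 = 1460801.5
CR = 313345.2 / 1460801.5 = 0.214502 mm/y

0.214502 mm/y


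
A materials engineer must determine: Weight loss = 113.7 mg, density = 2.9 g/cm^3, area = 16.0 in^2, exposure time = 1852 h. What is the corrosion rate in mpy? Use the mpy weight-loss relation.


Apply the mpy weight-loss relation: CR = 534 * W / (D * A * T)
Numerator: 534 * 113.7 = 60715.8
Denominator: 2.9 * 16.0 * 1852 = 85932.8
CR = 60715.8 / 85932.8 = 0.70655 mpy

0.70655 mpy


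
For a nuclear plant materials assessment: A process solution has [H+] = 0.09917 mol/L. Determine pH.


pH = −log10[H+]
pH = −log10(0.09917) = 1.0

1.0


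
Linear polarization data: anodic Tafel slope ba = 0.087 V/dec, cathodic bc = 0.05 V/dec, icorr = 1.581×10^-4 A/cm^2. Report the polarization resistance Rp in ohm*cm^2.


Apply the Stern-Geary equation: Rp = ba*bc / (2.303*icorr*(ba+bc))
ba*bc = 0.087*0.05 = 0.00435
ba+bc = 0.137; 2.303*icorr*(ba+bc) = 2.303*1.581×10^-4*0.137 = 4.9882289×10^-5
Rp = 0.00435 / 4.9882289×10^-5 = 87.21 ohm*cm^2

87.21 ohm*cm^2


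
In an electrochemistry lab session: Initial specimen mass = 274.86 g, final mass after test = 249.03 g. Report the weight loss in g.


Weight loss = initial − final
WL = 274.86 − 249.03 = 25.83 g

25.83 g


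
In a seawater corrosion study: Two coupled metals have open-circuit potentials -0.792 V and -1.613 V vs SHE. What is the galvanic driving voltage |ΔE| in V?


Driving voltage is the absolute potential difference.
|ΔE| = |-0.792 − (-1.613)| = 0.821 V

0.821 V


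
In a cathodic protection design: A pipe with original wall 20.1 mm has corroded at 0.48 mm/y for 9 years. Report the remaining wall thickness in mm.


Remaining wall = original − CR × time
t = 20.1 − 0.48*9 = 20.1 − 4.32 = 15.78 mm

15.78 mm


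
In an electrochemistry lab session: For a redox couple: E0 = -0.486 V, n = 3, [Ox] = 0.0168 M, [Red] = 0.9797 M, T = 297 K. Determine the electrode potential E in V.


Apply the Nernst equation: E = E0 + (RT/nF)*ln([Ox]/[Red])
Step 1: RT/nF = 8.314*297/(3*96485) = 0.00853071 V
Step 2: [Ox]/[Red] = 0.0168/0.9797 = 0.017148
Step 3: ln(0.017148) = -4.065874
Step 4: correction = 0.00853071 * -4.065874 = -0.0347 V
E = -0.486 + -0.0347 = -0.5207 V

-0.5207 V


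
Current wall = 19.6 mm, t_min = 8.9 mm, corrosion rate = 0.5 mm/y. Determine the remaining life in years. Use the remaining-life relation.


Apply the remaining-life relation: RL = (t_current − t_min) / CR
RL = (19.6 − 8.9) / 0.5 = 10.7 / 0.5 = 21.4 years

21.4 years


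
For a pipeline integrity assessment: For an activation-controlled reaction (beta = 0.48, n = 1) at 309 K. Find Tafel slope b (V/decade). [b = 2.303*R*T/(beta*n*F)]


Apply the Tafel slope relation: b = 2.303*R*T/(beta*n*F)
Numerator: 2.303 * 8.314 * 309 = 5916.47
Denominator: 0.48 * 1 * 96485 = 46312.8
b = 5916.47 / 46312.8 = 0.128 V/decade

0.128 V/decade


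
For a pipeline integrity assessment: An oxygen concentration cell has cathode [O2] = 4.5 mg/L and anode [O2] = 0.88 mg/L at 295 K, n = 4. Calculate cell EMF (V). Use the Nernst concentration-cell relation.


Apply the Nernst concentration-cell relation: E = (RT/nF)*ln(C_cathode/C_anode)
RT/nF = 8.314*295/(4*96485) = 0.00635495 V
ln(4.5/0.88) = 1.63191
E = 0.00635495 * 1.63191 = 0.01037 V

0.01037 V


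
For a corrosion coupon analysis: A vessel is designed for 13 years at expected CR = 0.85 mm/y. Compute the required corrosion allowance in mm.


Corrosion allowance = CR × design life
CA = 0.85 * 13 = 11.05 mm

11.05 mm


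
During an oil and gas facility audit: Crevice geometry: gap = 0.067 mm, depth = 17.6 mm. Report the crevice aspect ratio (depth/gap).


Aspect ratio = depth / gap
Ratio = 17.6 / 0.067 = 262.7

262.7


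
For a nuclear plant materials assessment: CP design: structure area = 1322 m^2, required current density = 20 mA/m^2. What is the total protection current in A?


I = area * current density, then convert mA → A (÷1000)
I = 1322 * 20 / 1000 = 26.44 A

26.44 A


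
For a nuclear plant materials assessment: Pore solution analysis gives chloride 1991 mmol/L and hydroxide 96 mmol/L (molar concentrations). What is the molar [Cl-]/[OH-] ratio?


Threshold parameter = [Cl-] / [OH-] (molar basis; both in mmol/L, so units cancel)
Ratio = 1991 / 96 = 20.74

20.74


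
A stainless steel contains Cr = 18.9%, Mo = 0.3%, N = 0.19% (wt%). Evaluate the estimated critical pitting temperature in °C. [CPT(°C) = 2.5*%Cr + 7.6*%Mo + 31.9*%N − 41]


Apply the ASTM G48 empirical CPT estimate: CPT(°C) = 2.5*%Cr + 7.6*%Mo + 31.9*%N − 41
2.5*18.9 = 47.25; 7.6*0.3 = 2.28; 31.9*0.19 = 6.061
CPT = 47.25 + 2.28 + 6.061 − 41 = 14.591 °C
Rounded to 0.1 °C: CPT ≈ 14.6 °C

14.6 °C


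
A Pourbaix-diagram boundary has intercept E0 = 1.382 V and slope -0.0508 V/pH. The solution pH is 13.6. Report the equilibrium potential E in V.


Apply the Pourbaix line equation: E = E0 + slope*pH
E = 1.382 + (-0.0508)*13.6 = 1.382 + (-0.69088) = 0.69112 V
Rounded to 3 decimal places: E = 0.691 V

0.691 V


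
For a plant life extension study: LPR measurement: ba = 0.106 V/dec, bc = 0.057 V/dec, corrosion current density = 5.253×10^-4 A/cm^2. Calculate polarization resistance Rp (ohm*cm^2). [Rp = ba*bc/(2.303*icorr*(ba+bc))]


Apply the Stern-Geary equation: Rp = ba*bc / (2.303*icorr*(ba+bc))
ba*bc = 0.106*0.057 = 0.006042
ba+bc = 0.163; 2.303*icorr*(ba+bc) = 2.303*5.253×10^-4*0.163 = 1.9719184×10^-4
Rp = 0.006042 / 1.9719184×10^-4 = 30.64 ohm*cm^2

30.64 ohm*cm^2


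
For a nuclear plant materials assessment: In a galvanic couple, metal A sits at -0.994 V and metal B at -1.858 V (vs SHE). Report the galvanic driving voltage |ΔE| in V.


Driving voltage is the absolute potential difference.
|ΔE| = |-0.994 − (-1.858)| = 0.864 V

0.864 V


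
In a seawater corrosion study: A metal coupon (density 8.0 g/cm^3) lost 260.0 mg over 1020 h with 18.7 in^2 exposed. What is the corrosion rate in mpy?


Apply the mpy weight-loss relation: CR = 534 * W / (D * A * T)
Numerator: 534 * 260.0 = 138840.0
Denominator: 8.0 * 18.7 * 1020 = 152592.0
CR = 138840.0 / 152592.0 = 0.9099 mpy

0.9099 mpy


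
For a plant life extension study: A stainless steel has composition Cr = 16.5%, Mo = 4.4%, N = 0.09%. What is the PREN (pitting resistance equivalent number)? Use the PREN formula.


Apply the PREN formula: PREN = Cr + 3.3*Mo + 16*N
PREN = 16.5 + 3.3*4.4 + 16*0.09
PREN = 16.5 + 14.52 + 1.44 = 32.46

32.46


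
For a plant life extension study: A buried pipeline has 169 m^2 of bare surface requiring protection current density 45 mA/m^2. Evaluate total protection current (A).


I = area * current density, then convert mA → A (÷1000)
I = 169 * 45 / 1000 = 7.61 A

7.61 A


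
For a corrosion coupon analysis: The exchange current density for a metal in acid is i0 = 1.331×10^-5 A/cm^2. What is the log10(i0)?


i0 = 1.331×10^-5 A/cm^2
log10(i0) = -4.876

-4.876


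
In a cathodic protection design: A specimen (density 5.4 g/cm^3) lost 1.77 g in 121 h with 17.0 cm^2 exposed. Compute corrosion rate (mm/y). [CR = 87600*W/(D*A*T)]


Apply the mm/y weight-loss relation: CR = 87600 * W / (D * A * T)
Numerator: 87600 * 1.77 = 155052.0
Denominator: 5.4 * 17.0 * 121 = 11107.8
CR = 155052.0 / 11107.8 = 13.95884 mm/y

13.95884 mm/y


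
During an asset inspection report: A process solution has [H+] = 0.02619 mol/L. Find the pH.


pH = −log10[H+]
pH = −log10(0.02619) = 1.58

1.58


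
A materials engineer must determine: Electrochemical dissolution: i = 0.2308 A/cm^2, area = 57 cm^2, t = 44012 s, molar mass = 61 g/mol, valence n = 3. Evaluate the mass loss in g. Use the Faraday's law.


Apply Faraday's law: m = i*A*t*M / (n*F)
Total charge passed Q = i*A*t = 0.2308*57*44012 = 579004.2672 C
m = Q*M/(n*F) = 579004.2672*61/(3*96485) = 122.02 g

122.02 g


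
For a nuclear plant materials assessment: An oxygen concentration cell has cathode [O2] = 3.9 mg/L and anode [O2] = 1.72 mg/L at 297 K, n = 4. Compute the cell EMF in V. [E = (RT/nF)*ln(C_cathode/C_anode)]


Apply the Nernst concentration-cell relation: E = (RT/nF)*ln(C_cathode/C_anode)
RT/nF = 8.314*297/(4*96485) = 0.00639804 V
ln(3.9/1.72) = 0.81865
E = 0.00639804 * 0.81865 = 0.00524 V

0.00524 V


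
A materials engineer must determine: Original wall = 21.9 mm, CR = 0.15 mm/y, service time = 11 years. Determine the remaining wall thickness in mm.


Remaining wall = original − CR × time
t = 21.9 − 0.15*11 = 21.9 − 1.65 = 20.25 mm

20.25 mm


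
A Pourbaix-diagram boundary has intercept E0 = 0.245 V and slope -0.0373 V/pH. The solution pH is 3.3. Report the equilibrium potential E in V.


Apply the Pourbaix line equation: E = E0 + slope*pH
E = 0.245 + (-0.0373)*3.3 = 0.245 + (-0.12309) = 0.12191 V
Rounded to 4 decimal places: E = 0.1219 V

0.1219 V


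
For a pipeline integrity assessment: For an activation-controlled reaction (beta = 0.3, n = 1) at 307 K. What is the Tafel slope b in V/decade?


Apply the Tafel slope relation: b = 2.303*R*T/(beta*n*F)
Numerator: 2.303 * 8.314 * 307 = 5878.17
Denominator: 0.3 * 1 * 96485 = 28945.5
b = 5878.17 / 28945.5 = 0.2031 V/decade

0.2031 V/decade


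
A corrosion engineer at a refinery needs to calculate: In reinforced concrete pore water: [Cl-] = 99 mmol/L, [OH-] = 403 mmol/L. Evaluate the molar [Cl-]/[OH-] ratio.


Threshold parameter = [Cl-] / [OH-] (molar basis; both in mmol/L, so units cancel)
Ratio = 99 / 403 = 0.25

0.25


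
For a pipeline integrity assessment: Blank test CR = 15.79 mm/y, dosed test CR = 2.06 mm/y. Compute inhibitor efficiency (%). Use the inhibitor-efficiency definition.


Apply the inhibitor-efficiency definition: IE = (CR_blank − CR_inh)/CR_blank × 100
IE = (15.79 − 2.06) / 15.79 × 100
IE = 13.73 / 15.79 × 100 = 87.0 %

87.0 %


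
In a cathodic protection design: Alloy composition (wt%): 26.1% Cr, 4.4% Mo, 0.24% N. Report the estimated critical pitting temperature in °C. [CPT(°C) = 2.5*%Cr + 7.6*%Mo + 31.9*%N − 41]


Apply the ASTM G48 empirical CPT estimate: CPT(°C) = 2.5*%Cr + 7.6*%Mo + 31.9*%N − 41
2.5*26.1 = 65.25; 7.6*4.4 = 33.44; 31.9*0.24 = 7.656
CPT = 65.25 + 33.44 + 7.656 − 41 = 65.346 °C
Rounded to 0.1 °C: CPT ≈ 65.3 °C

65.3 °C


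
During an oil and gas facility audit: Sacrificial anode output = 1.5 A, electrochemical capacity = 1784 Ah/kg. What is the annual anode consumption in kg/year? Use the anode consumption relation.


Annual consumption = current * hours per year / capacity
Rate = 1.5 * 8760 / 1784 = 7.4 kg/year

7.4 kg/year


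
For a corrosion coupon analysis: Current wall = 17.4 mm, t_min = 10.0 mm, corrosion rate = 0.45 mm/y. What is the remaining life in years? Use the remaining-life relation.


Apply the remaining-life relation: RL = (t_current − t_min) / CR
RL = (17.4 − 10.0) / 0.45 = 7.4 / 0.45 = 16.4 years

16.4 years


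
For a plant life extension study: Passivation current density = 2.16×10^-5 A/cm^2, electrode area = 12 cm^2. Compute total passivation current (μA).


I = i_pass * A, then convert A → μA (×10^6)
I = 2.16×10^-5 * 12 * 10^6 = 259.2 μA

259.2 μA


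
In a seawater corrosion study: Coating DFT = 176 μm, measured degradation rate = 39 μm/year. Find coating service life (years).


Service life = thickness / degradation rate
Life = 176 / 39 = 4.5 years

4.5 years


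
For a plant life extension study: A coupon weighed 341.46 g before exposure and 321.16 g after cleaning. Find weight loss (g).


Weight loss = initial − final
WL = 341.46 − 321.16 = 20.3 g

20.3 g


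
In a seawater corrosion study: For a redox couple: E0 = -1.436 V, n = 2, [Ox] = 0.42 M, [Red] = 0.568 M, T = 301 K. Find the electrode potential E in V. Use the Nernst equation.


Apply the Nernst equation: E = E0 + (RT/nF)*ln([Ox]/[Red])
Step 1: RT/nF = 8.314*301/(2*96485) = 0.01296841 V
Step 2: [Ox]/[Red] = 0.42/0.568 = 0.739437
Step 3: ln(0.739437) = -0.301866
Step 4: correction = 0.01296841 * -0.301866 = -0.004 V
E = -1.436 + -0.004 = -1.44 V

-1.44 V


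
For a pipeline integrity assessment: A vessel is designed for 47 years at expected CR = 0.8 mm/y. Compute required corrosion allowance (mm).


Corrosion allowance = CR × design life
CA = 0.8 * 47 = 37.6 mm

37.6 mm


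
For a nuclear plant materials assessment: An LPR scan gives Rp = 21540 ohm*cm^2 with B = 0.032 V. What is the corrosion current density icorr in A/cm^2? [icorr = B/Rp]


Apply the Stern-Geary relation: icorr = B / Rp
icorr = 0.032 / 21540 = 1.486×10^-6 A/cm^2

1.486×10^-6 A/cm^2


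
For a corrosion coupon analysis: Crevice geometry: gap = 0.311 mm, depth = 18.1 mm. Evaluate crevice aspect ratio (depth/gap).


Aspect ratio = depth / gap
Ratio = 18.1 / 0.311 = 58.2

58.2


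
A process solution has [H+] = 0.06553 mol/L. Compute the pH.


pH = −log10[H+]
pH = −log10(0.06553) = 1.18

1.18


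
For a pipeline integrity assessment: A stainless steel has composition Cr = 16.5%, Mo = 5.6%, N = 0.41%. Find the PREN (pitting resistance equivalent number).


Apply the PREN formula: PREN = Cr + 3.3*Mo + 16*N
PREN = 16.5 + 3.3*5.6 + 16*0.41
PREN = 16.5 + 18.48 + 6.56 = 41.54

41.54


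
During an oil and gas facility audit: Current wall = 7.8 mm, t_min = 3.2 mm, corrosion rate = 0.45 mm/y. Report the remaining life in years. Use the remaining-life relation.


Apply the remaining-life relation: RL = (t_current − t_min) / CR
RL = (7.8 − 3.2) / 0.45 = 4.6 / 0.45 = 10.2 years

10.2 years


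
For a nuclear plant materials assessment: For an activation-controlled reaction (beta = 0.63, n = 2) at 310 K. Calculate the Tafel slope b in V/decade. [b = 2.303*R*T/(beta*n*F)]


Apply the Tafel slope relation: b = 2.303*R*T/(beta*n*F)
Numerator: 2.303 * 8.314 * 310 = 5935.61
Denominator: 0.63 * 2 * 96485 = 121571.1
b = 5935.61 / 121571.1 = 0.049 V/decade

0.049 V/decade


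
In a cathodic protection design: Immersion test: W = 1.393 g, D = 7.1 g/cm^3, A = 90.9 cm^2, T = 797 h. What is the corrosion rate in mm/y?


Apply the mm/y weight-loss relation: CR = 87600 * W / (D * A * T)
Numerator: 87600 * 1.393 = 122026.8
Denominator: 7.1 * 90.9 * 797 = 514375.83
CR = 122026.8 / 514375.83 = 0.237233 mm/y

0.237233 mm/y


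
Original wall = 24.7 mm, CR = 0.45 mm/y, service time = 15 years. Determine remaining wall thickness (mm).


Remaining wall = original − CR × time
t = 24.7 − 0.45*15 = 24.7 − 6.75 = 17.95 mm

17.95 mm


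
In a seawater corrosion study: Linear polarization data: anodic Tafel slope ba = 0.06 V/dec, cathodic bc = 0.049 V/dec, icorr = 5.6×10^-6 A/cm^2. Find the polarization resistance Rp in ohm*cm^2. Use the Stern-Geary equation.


Apply the Stern-Geary equation: Rp = ba*bc / (2.303*icorr*(ba+bc))
ba*bc = 0.06*0.049 = 0.00294
ba+bc = 0.109; 2.303*icorr*(ba+bc) = 2.303*5.6×10^-6*0.109 = 1.4057512×10^-6
Rp = 0.00294 / 1.4057512×10^-6 = 2091.4 ohm*cm^2

2091.4 ohm*cm^2


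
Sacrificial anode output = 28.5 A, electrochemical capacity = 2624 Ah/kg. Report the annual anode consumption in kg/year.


Annual consumption = current * hours per year / capacity
Rate = 28.5 * 8760 / 2624 = 95.1 kg/year

95.1 kg/year


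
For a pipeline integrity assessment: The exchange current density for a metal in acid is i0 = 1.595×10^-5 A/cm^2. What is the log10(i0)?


i0 = 1.595×10^-5 A/cm^2
log10(i0) = -4.797

-4.797


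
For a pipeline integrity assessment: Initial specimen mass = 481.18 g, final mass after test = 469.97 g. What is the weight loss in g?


Weight loss = initial − final
WL = 481.18 − 469.97 = 11.21 g

11.21 g


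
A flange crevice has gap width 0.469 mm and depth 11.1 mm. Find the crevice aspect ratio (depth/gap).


Aspect ratio = depth / gap
Ratio = 11.1 / 0.469 = 23.7

23.7


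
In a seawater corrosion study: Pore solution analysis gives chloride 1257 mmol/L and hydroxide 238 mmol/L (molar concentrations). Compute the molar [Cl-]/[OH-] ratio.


Threshold parameter = [Cl-] / [OH-] (molar basis; both in mmol/L, so units cancel)
Ratio = 1257 / 238 = 5.28

5.28


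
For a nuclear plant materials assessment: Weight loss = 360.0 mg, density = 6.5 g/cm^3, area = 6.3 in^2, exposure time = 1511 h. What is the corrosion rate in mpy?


Apply the mpy weight-loss relation: CR = 534 * W / (D * A * T)
Numerator: 534 * 360.0 = 192240.0
Denominator: 6.5 * 6.3 * 1511 = 61875.45
CR = 192240.0 / 61875.45 = 3.1069 mpy

3.1069 mpy


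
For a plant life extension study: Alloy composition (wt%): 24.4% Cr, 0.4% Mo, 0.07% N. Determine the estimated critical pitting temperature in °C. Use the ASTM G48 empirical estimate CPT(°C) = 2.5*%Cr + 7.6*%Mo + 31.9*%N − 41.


Apply the ASTM G48 empirical CPT estimate: CPT(°C) = 2.5*%Cr + 7.6*%Mo + 31.9*%N − 41
2.5*24.4 = 61; 7.6*0.4 = 3.04; 31.9*0.07 = 2.233
CPT = 61 + 3.04 + 2.233 − 41 = 25.273 °C
Rounded to 0.1 °C: CPT ≈ 25.3 °C

25.3 °C


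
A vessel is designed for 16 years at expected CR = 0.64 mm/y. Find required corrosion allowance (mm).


Corrosion allowance = CR × design life
CA = 0.64 * 16 = 10.24 mm

10.24 mm


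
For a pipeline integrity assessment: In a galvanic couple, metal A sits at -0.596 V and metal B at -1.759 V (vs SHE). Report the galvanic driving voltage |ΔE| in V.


Driving voltage is the absolute potential difference.
|ΔE| = |-0.596 − (-1.759)| = 1.163 V

1.163 V


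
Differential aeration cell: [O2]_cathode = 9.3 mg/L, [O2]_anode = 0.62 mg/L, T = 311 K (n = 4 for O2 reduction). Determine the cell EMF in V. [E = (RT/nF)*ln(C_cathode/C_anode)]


Apply the Nernst concentration-cell relation: E = (RT/nF)*ln(C_cathode/C_anode)
RT/nF = 8.314*311/(4*96485) = 0.00669963 V
ln(9.3/0.62) = 2.70805
E = 0.00669963 * 2.70805 = 0.01814 V

0.01814 V


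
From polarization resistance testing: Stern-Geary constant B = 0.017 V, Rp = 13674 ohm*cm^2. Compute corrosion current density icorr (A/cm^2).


Apply the Stern-Geary relation: icorr = B / Rp
icorr = 0.017 / 13674 = 1.243×10^-6 A/cm^2

1.243×10^-6 A/cm^2


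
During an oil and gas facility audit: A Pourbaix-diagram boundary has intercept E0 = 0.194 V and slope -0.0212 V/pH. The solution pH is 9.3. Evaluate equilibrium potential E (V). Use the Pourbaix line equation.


Apply the Pourbaix line equation: E = E0 + slope*pH
E = 0.194 + (-0.0212)*9.3 = 0.194 + (-0.19716) = -0.00316 V
Rounded to 4 decimal places: E = -0.0032 V

-0.0032 V


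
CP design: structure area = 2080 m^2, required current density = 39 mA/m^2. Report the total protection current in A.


I = area * current density, then convert mA → A (÷1000)
I = 2080 * 39 / 1000 = 81.12 A

81.12 A


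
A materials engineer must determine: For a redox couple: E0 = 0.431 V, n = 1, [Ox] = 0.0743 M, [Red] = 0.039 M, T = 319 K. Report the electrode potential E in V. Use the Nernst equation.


Apply the Nernst equation: E = E0 + (RT/nF)*ln([Ox]/[Red])
Step 1: RT/nF = 8.314*319/(1*96485) = 0.02748786 V
Step 2: [Ox]/[Red] = 0.0743/0.039 = 1.905128
Step 3: ln(1.905128) = 0.644549
Step 4: correction = 0.02748786 * 0.644549 = 0.0177 V
E = 0.431 + 0.0177 = 0.4487 V

0.4487 V


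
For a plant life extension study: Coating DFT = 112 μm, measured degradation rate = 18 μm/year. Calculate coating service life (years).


Service life = thickness / degradation rate
Life = 112 / 18 = 6.2 years

6.2 years


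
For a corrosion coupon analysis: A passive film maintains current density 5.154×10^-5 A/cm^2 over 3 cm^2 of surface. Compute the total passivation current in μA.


I = i_pass * A, then convert A → μA (×10^6)
I = 5.154×10^-5 * 3 * 10^6 = 154.62 μA

154.62 μA


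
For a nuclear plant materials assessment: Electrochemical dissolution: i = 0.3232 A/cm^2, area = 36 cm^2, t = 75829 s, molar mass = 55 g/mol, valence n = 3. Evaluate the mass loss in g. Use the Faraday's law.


Apply Faraday's law: m = i*A*t*M / (n*F)
Total charge passed Q = i*A*t = 0.3232*36*75829 = 882285.5808 C
m = Q*M/(n*F) = 882285.5808*55/(3*96485) = 167.64508 g

167.64508 g


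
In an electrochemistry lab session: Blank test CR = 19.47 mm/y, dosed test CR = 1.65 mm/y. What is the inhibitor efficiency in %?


Apply the inhibitor-efficiency definition: IE = (CR_blank − CR_inh)/CR_blank × 100
IE = (19.47 − 1.65) / 19.47 × 100
IE = 17.82 / 19.47 × 100 = 91.5 %

91.5 %


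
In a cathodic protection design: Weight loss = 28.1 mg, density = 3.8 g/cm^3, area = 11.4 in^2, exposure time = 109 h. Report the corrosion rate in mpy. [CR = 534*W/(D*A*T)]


Apply the mpy weight-loss relation: CR = 534 * W / (D * A * T)
Numerator: 534 * 28.1 = 15005.4
Denominator: 3.8 * 11.4 * 109 = 4721.88
CR = 15005.4 / 4721.88 = 3.1778 mpy

3.1778 mpy


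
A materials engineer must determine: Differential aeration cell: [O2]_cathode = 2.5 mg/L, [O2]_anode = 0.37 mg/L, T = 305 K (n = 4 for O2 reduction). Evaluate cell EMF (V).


Apply the Nernst concentration-cell relation: E = (RT/nF)*ln(C_cathode/C_anode)
RT/nF = 8.314*305/(4*96485) = 0.00657037 V
ln(2.5/0.37) = 1.91054
E = 0.00657037 * 1.91054 = 0.01255 V

0.01255 V
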